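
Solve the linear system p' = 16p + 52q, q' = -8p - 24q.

Coefficient matrix A = [[16, 52], [-8, -24]].
Characteristic polynomial det(A - λI) = λ^2 + 8λ + 32 = 0.
Eigenvalues λ = -4 ± 4i (complex conjugate pair).
For λ=-4+4i: an eigenvector is (-3,1) - i(-2,1) = (-3 + 2i, 1 - i).
A real fundamental pair from Re and Im of e^((-4+4i)t)v: X_1 = e^(-4t)(cos(4t)·(-3,1) + sin(4t)·(-2,1)), X_2 = e^(-4t)(sin(4t)·(-3,1) - cos(4t)·(-2,1)).
General solution: K_1X_1 + K_2X_2.

p(t) = -2K_1e^(-4t)sin(4t) - 3K_1e^(-4t)cos(4t) - 3K_2e^(-4t)sin(4t) + 2K_2e^(-4t)cos(4t), q(t) = K_1e^(-4t)sin(4t) + K_1e^(-4t)cos(4t) + K_2e^(-4t)sin(4t) - K_2e^(-4t)cos(4t)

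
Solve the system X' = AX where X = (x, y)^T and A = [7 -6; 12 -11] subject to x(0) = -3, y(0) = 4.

x(t) = -10e^(t) + 7e^(-5t), y(t) = -10e^(t) + 14e^(-5t)

Coefficient matrix A = [[7, -6], [12, -11]].
Characteristic polynomial det(A - λI) = λ^2 + 4λ - 5 = 0.
Eigenvalues λ = -5, 1.
For λ=-5: (A-λI) row 1 is [12, -6], so an eigenvector is (-1, -2).
For λ=1: (A-λI) row 1 is [6, -6], so an eigenvector is (-1, -1).
General solution: C_1e^(-5t)(-1,-2) + C_2e^(t)(-1,-1).
Applying x(0)=-3, y(0)=4 gives C_1=-7, C_2=10.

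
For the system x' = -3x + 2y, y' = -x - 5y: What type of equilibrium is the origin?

A = [[-3,2],[-1,-5]]; det(A-λI) = λ^2 + 8λ + 17.
λ = -4 ± i: negative real part.

stable spiral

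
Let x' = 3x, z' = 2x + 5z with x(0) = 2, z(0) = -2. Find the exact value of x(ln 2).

A = [[3,0],[2,5]]; eigenvalues λ = 3, 5.
Eigenvectors: (1,-1) for λ=3, (0,-1) for λ=5.
From the initial condition, c_1 = 2, c_2 = 0.
x(ln 2) = (2)(2^3)(1) + (0)(2^5)(0) = 16.

16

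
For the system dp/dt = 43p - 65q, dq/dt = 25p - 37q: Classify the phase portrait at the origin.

unstable spiral

A = [[43,-65],[25,-37]]; det(A-λI) = λ^2 - 6λ + 34.
λ = 3 ± 5i: positive real part.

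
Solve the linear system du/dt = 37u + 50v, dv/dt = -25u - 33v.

Coefficient matrix A = [[37, 50], [-25, -33]].
Characteristic polynomial det(A - λI) = λ^2 - 4λ + 29 = 0.
Eigenvalues λ = 2 ± 5i (complex conjugate pair).
For λ=2+5i: an eigenvector is (-1,1) - i(3,-2) = (-1 - 3i, 1 + 2i).
A real fundamental pair from Re and Im of e^((2+5i)t)v: X_1 = e^(2t)(cos(5t)·(-1,1) + sin(5t)·(3,-2)), X_2 = e^(2t)(sin(5t)·(-1,1) - cos(5t)·(3,-2)).
General solution: C_1X_1 + C_2X_2.

u(t) = 3C_1e^(2t)sin(5t) - C_1e^(2t)cos(5t) - C_2e^(2t)sin(5t) - 3C_2e^(2t)cos(5t), v(t) = -2C_1e^(2t)sin(5t) + C_1e^(2t)cos(5t) + C_2e^(2t)sin(5t) + 2C_2e^(2t)cos(5t)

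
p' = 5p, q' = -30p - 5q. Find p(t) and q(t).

p(t) = -C_2e^(5t), q(t) = -C_1e^(-5t) + 3C_2e^(5t)

Coefficient matrix A = [[5, 0], [-30, -5]].
Characteristic polynomial det(A - λI) = λ^2 - 25 = 0.
Eigenvalues λ = -5, 5.
For λ=-5: (A-λI) row 1 is [10, 0], so an eigenvector is (0, -1).
For λ=5: (A-λI) row 2 is [-30, -10], so an eigenvector is (-1, 3).
General solution: C_1e^(-5t)(0,-1) + C_2e^(5t)(-1,3).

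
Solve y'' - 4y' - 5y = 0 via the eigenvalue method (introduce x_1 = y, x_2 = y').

y(t) = K_1e^(5t) + K_2e^(-t)

Let x_1 = y, x_2 = y'. Then x_1' = x_2 and x_2' = 5x_1 + 4x_2.
A = [[0,1],[5,4]]; det(A-λI) = λ^2 - 4λ - 5.
Eigenvalues λ = 5, -1 with eigenvectors (1,5), (1,-1).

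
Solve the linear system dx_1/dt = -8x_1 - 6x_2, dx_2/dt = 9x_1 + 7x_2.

Coefficient matrix A = [[-8, -6], [9, 7]].
Characteristic polynomial det(A - λI) = λ^2 + λ - 2 = 0.
Eigenvalues λ = -2, 1.
For λ=-2: (A-λI) row 1 is [-6, -6], so an eigenvector is (1, -1).
For λ=1: (A-λI) row 1 is [-9, -6], so an eigenvector is (-2, 3).
General solution: C_1e^(-2t)(1,-1) + C_2e^(t)(-2,3).

x_1(t) = C_1e^(-2t) - 2C_2e^(t), x_2(t) = -C_1e^(-2t) + 3C_2e^(t)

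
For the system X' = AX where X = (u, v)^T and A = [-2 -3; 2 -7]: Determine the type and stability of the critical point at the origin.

A = [[-2,-3],[2,-7]]; det(A-λI) = λ^2 + 9λ + 20.
λ = -5, -4: both negative.

stable node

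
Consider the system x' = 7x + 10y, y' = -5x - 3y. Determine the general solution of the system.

Coefficient matrix A = [[7, 10], [-5, -3]].
Characteristic polynomial det(A - λI) = λ^2 - 4λ + 29 = 0.
Eigenvalues λ = 2 ± 5i (complex conjugate pair).
For λ=2+5i: an eigenvector is (1,0) - i(1,-1) = (1 - i, 0 + i).
A real fundamental pair from Re and Im of e^((2+5i)t)v: X_1 = e^(2t)(cos(5t)·(1,0) + sin(5t)·(1,-1)), X_2 = e^(2t)(sin(5t)·(1,0) - cos(5t)·(1,-1)).
General solution: C_1X_1 + C_2X_2.

x(t) = C_1e^(2t)sin(5t) + C_1e^(2t)cos(5t) + C_2e^(2t)sin(5t) - C_2e^(2t)cos(5t), y(t) = -C_1e^(2t)sin(5t) + C_2e^(2t)cos(5t)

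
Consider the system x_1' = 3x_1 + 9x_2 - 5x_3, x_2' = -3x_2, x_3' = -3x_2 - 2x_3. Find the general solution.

x_1(t) = c_1e^(-2t) + c_2e^(-3t) + c_3e^(3t), x_2(t) = c_2e^(-3t), x_3(t) = c_1e^(-2t) + 3c_2e^(-3t)

Coefficient matrix A = [[3, 9, -5], [0, -3, 0], [0, -3, -2]].
det(A - λI) = 0 gives eigenvalues λ = -2, -3, 3.
For λ=-2: eigenvector (1,0,1).
For λ=-3: eigenvector (1,1,3).
For λ=3: eigenvector (1,0,0).
General solution: c_1e^(-2t)(1,0,1) + c_2e^(-3t)(1,1,3) + c_3e^(3t)(1,0,0).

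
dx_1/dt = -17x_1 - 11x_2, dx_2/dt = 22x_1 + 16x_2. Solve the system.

Coefficient matrix A = [[-17, -11], [22, 16]].
Characteristic polynomial det(A - λI) = λ^2 + λ - 30 = 0.
Eigenvalues λ = 5, -6.
For λ=5: (A-λI) row 1 is [-22, -11], so an eigenvector is (1, -2).
For λ=-6: (A-λI) row 1 is [-11, -11], so an eigenvector is (1, -1).
General solution: C_1e^(5t)(1,-2) + C_2e^(-6t)(1,-1).

x_1(t) = C_1e^(5t) + C_2e^(-6t), x_2(t) = -2C_1e^(5t) - C_2e^(-6t)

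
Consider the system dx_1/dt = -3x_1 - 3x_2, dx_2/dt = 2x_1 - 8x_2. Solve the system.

Coefficient matrix A = [[-3, -3], [2, -8]].
Characteristic polynomial det(A - λI) = λ^2 + 11λ + 30 = 0.
Eigenvalues λ = -5, -6.
For λ=-5: (A-λI) row 1 is [2, -3], so an eigenvector is (-3, -2).
For λ=-6: (A-λI) row 1 is [3, -3], so an eigenvector is (-1, -1).
General solution: K_1e^(-5t)(-3,-2) + K_2e^(-6t)(-1,-1).

x_1(t) = -3K_1e^(-5t) - K_2e^(-6t), x_2(t) = -2K_1e^(-5t) - K_2e^(-6t)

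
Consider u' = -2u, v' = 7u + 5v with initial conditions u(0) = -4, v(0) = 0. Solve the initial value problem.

Coefficient matrix A = [[-2, 0], [7, 5]].
Characteristic polynomial det(A - λI) = λ^2 - 3λ - 10 = 0.
Eigenvalues λ = 5, -2.
For λ=5: (A-λI) row 1 is [-7, 0], so an eigenvector is (0, 1).
For λ=-2: (A-λI) row 2 is [7, 7], so an eigenvector is (-1, 1).
General solution: K_1e^(5t)(0,1) + K_2e^(-2t)(-1,1).
Applying u(0)=-4, v(0)=0 gives K_1=-4, K_2=4.

u(t) = -4e^(-2t), v(t) = -4e^(5t) + 4e^(-2t)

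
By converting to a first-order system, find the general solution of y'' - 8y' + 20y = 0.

Let x_1 = y, x_2 = y'. Then x_1' = x_2 and x_2' = -20x_1 + 8x_2.
A = [[0,1],[-20,8]]; det(A-λI) = λ^2 - 8λ + 20.
Eigenvalues λ = 4 ± 2i.

y(t) = C_1e^(4t)cos(2t) + C_2e^(4t)sin(2t)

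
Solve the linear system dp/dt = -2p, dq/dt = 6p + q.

p(t) = c_1e^(-2t), q(t) = -2c_1e^(-2t) - c_2e^(t)

Coefficient matrix A = [[-2, 0], [6, 1]].
Characteristic polynomial det(A - λI) = λ^2 + λ - 2 = 0.
Eigenvalues λ = -2, 1.
For λ=-2: (A-λI) row 2 is [6, 3], so an eigenvector is (1, -2).
For λ=1: (A-λI) row 1 is [-3, 0], so an eigenvector is (0, -1).
General solution: c_1e^(-2t)(1,-2) + c_2e^(t)(0,-1).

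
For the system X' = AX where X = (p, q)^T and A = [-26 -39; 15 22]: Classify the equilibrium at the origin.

stable spiral

A = [[-26,-39],[15,22]]; det(A-λI) = λ^2 + 4λ + 13.
λ = -2 ± 3i: negative real part.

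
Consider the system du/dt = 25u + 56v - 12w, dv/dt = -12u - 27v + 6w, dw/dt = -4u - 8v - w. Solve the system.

Coefficient matrix A = [[25, 56, -12], [-12, -27, 6], [-4, -8, -1]].
det(A - λI) = 0 gives eigenvalues λ = -3, 1, -1.
For λ=-3: eigenvector (-2,1,0).
For λ=1: eigenvector (13,-6,-2).
For λ=-1: eigenvector (-6,3,1).
General solution: c_1e^(-3t)(-2,1,0) + c_2e^(t)(13,-6,-2) + c_3e^(-t)(-6,3,1).

u(t) = -2c_1e^(-3t) + 13c_2e^(t) - 6c_3e^(-t), v(t) = c_1e^(-3t) - 6c_2e^(t) + 3c_3e^(-t), w(t) = -2c_2e^(t) + c_3e^(-t)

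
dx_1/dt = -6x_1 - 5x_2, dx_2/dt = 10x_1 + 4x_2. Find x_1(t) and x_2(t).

Coefficient matrix A = [[-6, -5], [10, 4]].
Characteristic polynomial det(A - λI) = λ^2 + 2λ + 26 = 0.
Eigenvalues λ = -1 ± 5i (complex conjugate pair).
For λ=-1+5i: an eigenvector is (0,-1) - i(1,-1) = (0 - i, -1 + i).
A real fundamental pair from Re and Im of e^((-1+5i)t)v: X_1 = e^(-t)(cos(5t)·(0,-1) + sin(5t)·(1,-1)), X_2 = e^(-t)(sin(5t)·(0,-1) - cos(5t)·(1,-1)).
General solution: c_1X_1 + c_2X_2.

x_1(t) = c_1e^(-t)sin(5t) - c_2e^(-t)cos(5t), x_2(t) = -c_1e^(-t)sin(5t) - c_1e^(-t)cos(5t) - c_2e^(-t)sin(5t) + c_2e^(-t)cos(5t)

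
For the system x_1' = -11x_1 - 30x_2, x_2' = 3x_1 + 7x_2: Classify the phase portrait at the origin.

A = [[-11,-30],[3,7]]; det(A-λI) = λ^2 + 4λ + 13.
λ = -2 ± 3i: negative real part.

stable spiral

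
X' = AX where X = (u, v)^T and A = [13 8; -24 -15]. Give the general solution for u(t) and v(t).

u(t) = K_1e^(-3t) + 2K_2e^(t), v(t) = -2K_1e^(-3t) - 3K_2e^(t)

Coefficient matrix A = [[13, 8], [-24, -15]].
Characteristic polynomial det(A - λI) = λ^2 + 2λ - 3 = 0.
Eigenvalues λ = -3, 1.
For λ=-3: (A-λI) row 1 is [16, 8], so an eigenvector is (1, -2).
For λ=1: (A-λI) row 1 is [12, 8], so an eigenvector is (2, -3).
General solution: K_1e^(-3t)(1,-2) + K_2e^(t)(2,-3).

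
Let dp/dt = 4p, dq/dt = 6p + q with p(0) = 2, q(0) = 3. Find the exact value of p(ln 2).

32

A = [[4,0],[6,1]]; eigenvalues λ = 4, 1.
Eigenvectors: (1,2) for λ=4, (0,-1) for λ=1.
From the initial condition, c_1 = 2, c_2 = 1.
p(ln 2) = (2)(2^4)(1) + (1)(2^1)(0) = 32.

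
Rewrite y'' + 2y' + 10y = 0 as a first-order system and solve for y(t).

y(t) = c_1e^(-t)cos(3t) + c_2e^(-t)sin(3t)

Let x_1 = y, x_2 = y'. Then x_1' = x_2 and x_2' = -10x_1 - 2x_2.
A = [[0,1],[-10,-2]]; det(A-λI) = λ^2 + 2λ + 10.
Eigenvalues λ = -1 ± 3i.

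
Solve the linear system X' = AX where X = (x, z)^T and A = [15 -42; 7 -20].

x(t) = 3C_1e^(t) + 2C_2e^(-6t), z(t) = C_1e^(t) + C_2e^(-6t)

Coefficient matrix A = [[15, -42], [7, -20]].
Characteristic polynomial det(A - λI) = λ^2 + 5λ - 6 = 0.
Eigenvalues λ = 1, -6.
For λ=1: (A-λI) row 1 is [14, -42], so an eigenvector is (3, 1).
For λ=-6: (A-λI) row 1 is [21, -42], so an eigenvector is (2, 1).
General solution: C_1e^(t)(3,1) + C_2e^(-6t)(2,1).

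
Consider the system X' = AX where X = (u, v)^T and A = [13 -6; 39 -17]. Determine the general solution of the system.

u(t) = -c_1e^(-2t)sin(3t) - c_1e^(-2t)cos(3t) - c_2e^(-2t)sin(3t) + c_2e^(-2t)cos(3t), v(t) = -3c_1e^(-2t)sin(3t) - 2c_1e^(-2t)cos(3t) - 2c_2e^(-2t)sin(3t) + 3c_2e^(-2t)cos(3t)

Coefficient matrix A = [[13, -6], [39, -17]].
Characteristic polynomial det(A - λI) = λ^2 + 4λ + 13 = 0.
Eigenvalues λ = -2 ± 3i (complex conjugate pair).
For λ=-2+3i: an eigenvector is (-1,-2) - i(-1,-3) = (-1 + i, -2 + 3i).
A real fundamental pair from Re and Im of e^((-2+3i)t)v: X_1 = e^(-2t)(cos(3t)·(-1,-2) + sin(3t)·(-1,-3)), X_2 = e^(-2t)(sin(3t)·(-1,-2) - cos(3t)·(-1,-3)).
General solution: c_1X_1 + c_2X_2.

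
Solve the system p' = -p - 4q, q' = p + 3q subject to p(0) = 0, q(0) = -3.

p(t) = 12te^(t), q(t) = -6te^(t) - 3e^(t)

Coefficient matrix A = [[-1, -4], [1, 3]].
Characteristic polynomial det(A - λI) = λ^2 - 2λ + 1 = 0.
Single eigenvalue λ = 1 with algebraic multiplicity 2.
Eigenvector v = (-2,1); generalized eigenvector w with (A-λI)w=v is (3,-1).
General solution: e^(t)[C_1·v + C_2·(t·v + w)].
Applying p(0)=0, q(0)=-3 gives C_1=-9, C_2=-6.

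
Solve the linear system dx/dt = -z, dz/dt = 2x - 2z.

Coefficient matrix A = [[0, -1], [2, -2]].
Characteristic polynomial det(A - λI) = λ^2 + 2λ + 2 = 0.
Eigenvalues λ = -1 ± i (complex conjugate pair).
For λ=-1+i: an eigenvector is (0,-1) - i(1,1) = (0 - i, -1 - i).
A real fundamental pair from Re and Im of e^((-1+i)t)v: X_1 = e^(-t)(cos(t)·(0,-1) + sin(t)·(1,1)), X_2 = e^(-t)(sin(t)·(0,-1) - cos(t)·(1,1)).
General solution: K_1X_1 + K_2X_2.

x(t) = K_1e^(-t)sin(t) - K_2e^(-t)cos(t), z(t) = K_1e^(-t)sin(t) - K_1e^(-t)cos(t) - K_2e^(-t)sin(t) - K_2e^(-t)cos(t)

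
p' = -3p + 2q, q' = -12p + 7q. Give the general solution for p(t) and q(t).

p(t) = -C_1e^(t) - C_2e^(3t), q(t) = -2C_1e^(t) - 3C_2e^(3t)

Coefficient matrix A = [[-3, 2], [-12, 7]].
Characteristic polynomial det(A - λI) = λ^2 - 4λ + 3 = 0.
Eigenvalues λ = 1, 3.
For λ=1: (A-λI) row 1 is [-4, 2], so an eigenvector is (-1, -2).
For λ=3: (A-λI) row 1 is [-6, 2], so an eigenvector is (-1, -3).
General solution: C_1e^(t)(-1,-2) + C_2e^(3t)(-1,-3).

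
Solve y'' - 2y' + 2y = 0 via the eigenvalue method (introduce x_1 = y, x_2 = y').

Let x_1 = y, x_2 = y'. Then x_1' = x_2 and x_2' = -2x_1 + 2x_2.
A = [[0,1],[-2,2]]; det(A-λI) = λ^2 - 2λ + 2.
Eigenvalues λ = 1 ± i.

y(t) = c_1e^(t)cos(t) + c_2e^(t)sin(t)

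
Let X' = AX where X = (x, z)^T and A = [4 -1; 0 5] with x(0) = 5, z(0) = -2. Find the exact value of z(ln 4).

-2048

A = [[4,-1],[0,5]]; eigenvalues λ = 5, 4.
Eigenvectors: (-1,1) for λ=5, (1,0) for λ=4.
From the initial condition, c_1 = -2, c_2 = 3.
z(ln 4) = (-2)(4^5)(1) + (3)(4^4)(0) = -2048.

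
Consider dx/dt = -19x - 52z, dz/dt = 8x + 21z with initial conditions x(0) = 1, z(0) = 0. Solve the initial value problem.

Coefficient matrix A = [[-19, -52], [8, 21]].
Characteristic polynomial det(A - λI) = λ^2 - 2λ + 17 = 0.
Eigenvalues λ = 1 ± 4i (complex conjugate pair).
For λ=1+4i: an eigenvector is (-2,1) - i(-3,1) = (-2 + 3i, 1 - i).
A real fundamental pair from Re and Im of e^((1+4i)t)v: X_1 = e^(t)(cos(4t)·(-2,1) + sin(4t)·(-3,1)), X_2 = e^(t)(sin(4t)·(-2,1) - cos(4t)·(-3,1)).
General solution: c_1X_1 + c_2X_2.
Applying x(0)=1, z(0)=0 gives c_1=1, c_2=1.

x(t) = -5e^(t)sin(4t) + e^(t)cos(4t), z(t) = 2e^(t)sin(4t)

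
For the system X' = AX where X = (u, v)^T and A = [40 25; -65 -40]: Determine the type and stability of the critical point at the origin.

center

A = [[40,25],[-65,-40]]; det(A-λI) = λ^2 + 25.
λ = 0 ± 5i: zero real part.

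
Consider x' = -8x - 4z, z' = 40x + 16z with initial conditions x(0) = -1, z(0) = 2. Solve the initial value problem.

x(t) = e^(4t)sin(4t) - e^(4t)cos(4t), z(t) = -4e^(4t)sin(4t) + 2e^(4t)cos(4t)

Coefficient matrix A = [[-8, -4], [40, 16]].
Characteristic polynomial det(A - λI) = λ^2 - 8λ + 32 = 0.
Eigenvalues λ = 4 ± 4i (complex conjugate pair).
For λ=4+4i: an eigenvector is (-1,3) - i(0,-1) = (-1, 3 + i).
A real fundamental pair from Re and Im of e^((4+4i)t)v: X_1 = e^(4t)(cos(4t)·(-1,3) + sin(4t)·(0,-1)), X_2 = e^(4t)(sin(4t)·(-1,3) - cos(4t)·(0,-1)).
General solution: K_1X_1 + K_2X_2.
Applying x(0)=-1, z(0)=2 gives K_1=1, K_2=-1.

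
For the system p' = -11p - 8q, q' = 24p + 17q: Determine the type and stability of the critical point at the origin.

A = [[-11,-8],[24,17]]; det(A-λI) = λ^2 - 6λ + 5.
λ = 5, 1: both positive.

unstable node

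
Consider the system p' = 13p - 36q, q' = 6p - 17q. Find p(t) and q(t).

Coefficient matrix A = [[13, -36], [6, -17]].
Characteristic polynomial det(A - λI) = λ^2 + 4λ - 5 = 0.
Eigenvalues λ = 1, -5.
For λ=1: (A-λI) row 1 is [12, -36], so an eigenvector is (-3, -1).
For λ=-5: (A-λI) row 1 is [18, -36], so an eigenvector is (2, 1).
General solution: c_1e^(t)(-3,-1) + c_2e^(-5t)(2,1).

p(t) = -3c_1e^(t) + 2c_2e^(-5t), q(t) = -c_1e^(t) + c_2e^(-5t)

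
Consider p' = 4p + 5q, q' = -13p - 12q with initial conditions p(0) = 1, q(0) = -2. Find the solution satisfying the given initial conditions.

p(t) = -2e^(-4t)sin(t) + e^(-4t)cos(t), q(t) = 3e^(-4t)sin(t) - 2e^(-4t)cos(t)

Coefficient matrix A = [[4, 5], [-13, -12]].
Characteristic polynomial det(A - λI) = λ^2 + 8λ + 17 = 0.
Eigenvalues λ = -4 ± i (complex conjugate pair).
For λ=-4+i: an eigenvector is (2,-3) - i(1,-2) = (2 - i, -3 + 2i).
A real fundamental pair from Re and Im of e^((-4+i)t)v: X_1 = e^(-4t)(cos(t)·(2,-3) + sin(t)·(1,-2)), X_2 = e^(-4t)(sin(t)·(2,-3) - cos(t)·(1,-2)).
General solution: c_1X_1 + c_2X_2.
Applying p(0)=1, q(0)=-2 gives c_1=0, c_2=-1.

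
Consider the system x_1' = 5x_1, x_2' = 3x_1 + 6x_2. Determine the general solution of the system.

x_1(t) = C_1e^(5t), x_2(t) = -3C_1e^(5t) + C_2e^(6t)

Coefficient matrix A = [[5, 0], [3, 6]].
Characteristic polynomial det(A - λI) = λ^2 - 11λ + 30 = 0.
Eigenvalues λ = 5, 6.
For λ=5: (A-λI) row 2 is [3, 1], so an eigenvector is (1, -3).
For λ=6: (A-λI) row 1 is [-1, 0], so an eigenvector is (0, 1).
General solution: C_1e^(5t)(1,-3) + C_2e^(6t)(0,1).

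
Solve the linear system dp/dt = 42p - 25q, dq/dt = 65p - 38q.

p(t) = -2K_1e^(2t)sin(5t) + K_1e^(2t)cos(5t) + K_2e^(2t)sin(5t) + 2K_2e^(2t)cos(5t), q(t) = -3K_1e^(2t)sin(5t) + 2K_1e^(2t)cos(5t) + 2K_2e^(2t)sin(5t) + 3K_2e^(2t)cos(5t)

Coefficient matrix A = [[42, -25], [65, -38]].
Characteristic polynomial det(A - λI) = λ^2 - 4λ + 29 = 0.
Eigenvalues λ = 2 ± 5i (complex conjugate pair).
For λ=2+5i: an eigenvector is (1,2) - i(-2,-3) = (1 + 2i, 2 + 3i).
A real fundamental pair from Re and Im of e^((2+5i)t)v: X_1 = e^(2t)(cos(5t)·(1,2) + sin(5t)·(-2,-3)), X_2 = e^(2t)(sin(5t)·(1,2) - cos(5t)·(-2,-3)).
General solution: K_1X_1 + K_2X_2.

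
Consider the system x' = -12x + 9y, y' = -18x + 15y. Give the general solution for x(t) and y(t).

Coefficient matrix A = [[-12, 9], [-18, 15]].
Characteristic polynomial det(A - λI) = λ^2 - 3λ - 18 = 0.
Eigenvalues λ = 6, -3.
For λ=6: (A-λI) row 1 is [-18, 9], so an eigenvector is (1, 2).
For λ=-3: (A-λI) row 1 is [-9, 9], so an eigenvector is (1, 1).
General solution: C_1e^(6t)(1,2) + C_2e^(-3t)(1,1).

x(t) = C_1e^(6t) + C_2e^(-3t), y(t) = 2C_1e^(6t) + C_2e^(-3t)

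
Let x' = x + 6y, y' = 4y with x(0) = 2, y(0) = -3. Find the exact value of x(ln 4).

A = [[1,6],[0,4]]; eigenvalues λ = 1, 4.
Eigenvectors: (-1,0) for λ=1, (-2,-1) for λ=4.
From the initial condition, c_1 = -8, c_2 = 3.
x(ln 4) = (-8)(4^1)(-1) + (3)(4^4)(-2) = -1504.

-1504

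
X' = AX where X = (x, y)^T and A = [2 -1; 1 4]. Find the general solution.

Coefficient matrix A = [[2, -1], [1, 4]].
Characteristic polynomial det(A - λI) = λ^2 - 6λ + 9 = 0.
Single eigenvalue λ = 3 with algebraic multiplicity 2.
Eigenvector v = (1,-1); generalized eigenvector w with (A-λI)w=v is (1,-2).
General solution: e^(3t)[c_1·v + c_2·(t·v + w)].

x(t) = c_1e^(3t) + c_2te^(3t) + c_2e^(3t), y(t) = -c_1e^(3t) - c_2te^(3t) - 2c_2e^(3t)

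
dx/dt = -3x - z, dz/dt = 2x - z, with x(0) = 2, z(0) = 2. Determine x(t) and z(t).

Coefficient matrix A = [[-3, -1], [2, -1]].
Characteristic polynomial det(A - λI) = λ^2 + 4λ + 5 = 0.
Eigenvalues λ = -2 ± i (complex conjugate pair).
For λ=-2+i: an eigenvector is (-1,1) - i(0,-1) = (-1, 1 + i).
A real fundamental pair from Re and Im of e^((-2+i)t)v: X_1 = e^(-2t)(cos(t)·(-1,1) + sin(t)·(0,-1)), X_2 = e^(-2t)(sin(t)·(-1,1) - cos(t)·(0,-1)).
General solution: c_1X_1 + c_2X_2.
Applying x(0)=2, z(0)=2 gives c_1=-2, c_2=4.

x(t) = -4e^(-2t)sin(t) + 2e^(-2t)cos(t), z(t) = 6e^(-2t)sin(t) + 2e^(-2t)cos(t)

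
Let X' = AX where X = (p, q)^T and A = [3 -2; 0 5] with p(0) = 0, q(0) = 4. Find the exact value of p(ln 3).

A = [[3,-2],[0,5]]; eigenvalues λ = 5, 3.
Eigenvectors: (1,-1) for λ=5, (-1,0) for λ=3.
From the initial condition, c_1 = -4, c_2 = -4.
p(ln 3) = (-4)(3^5)(1) + (-4)(3^3)(-1) = -864.

-864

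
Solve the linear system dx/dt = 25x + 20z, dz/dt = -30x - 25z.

x(t) = -K_1e^(5t) - 2K_2e^(-5t), z(t) = K_1e^(5t) + 3K_2e^(-5t)

Coefficient matrix A = [[25, 20], [-30, -25]].
Characteristic polynomial det(A - λI) = λ^2 - 25 = 0.
Eigenvalues λ = 5, -5.
For λ=5: (A-λI) row 1 is [20, 20], so an eigenvector is (-1, 1).
For λ=-5: (A-λI) row 1 is [30, 20], so an eigenvector is (-2, 3).
General solution: K_1e^(5t)(-1,1) + K_2e^(-5t)(-2,3).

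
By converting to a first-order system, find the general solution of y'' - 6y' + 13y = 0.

y(t) = K_1e^(3t)cos(2t) + K_2e^(3t)sin(2t)

Let x_1 = y, x_2 = y'. Then x_1' = x_2 and x_2' = -13x_1 + 6x_2.
A = [[0,1],[-13,6]]; det(A-λI) = λ^2 - 6λ + 13.
Eigenvalues λ = 3 ± 2i.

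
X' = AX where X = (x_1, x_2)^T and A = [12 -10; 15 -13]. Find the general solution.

x_1(t) = -C_1e^(2t) - 2C_2e^(-3t), x_2(t) = -C_1e^(2t) - 3C_2e^(-3t)

Coefficient matrix A = [[12, -10], [15, -13]].
Characteristic polynomial det(A - λI) = λ^2 + λ - 6 = 0.
Eigenvalues λ = 2, -3.
For λ=2: (A-λI) row 1 is [10, -10], so an eigenvector is (-1, -1).
For λ=-3: (A-λI) row 1 is [15, -10], so an eigenvector is (-2, -3).
General solution: C_1e^(2t)(-1,-1) + C_2e^(-3t)(-2,-3).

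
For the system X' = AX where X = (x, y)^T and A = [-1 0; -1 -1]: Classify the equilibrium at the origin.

A = [[-1,0],[-1,-1]]; det(A-λI) = λ^2 + 2λ + 1.
repeated λ = -1 with a single eigenvector.

stable improper node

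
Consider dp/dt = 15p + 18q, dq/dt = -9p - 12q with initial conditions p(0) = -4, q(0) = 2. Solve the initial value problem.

Coefficient matrix A = [[15, 18], [-9, -12]].
Characteristic polynomial det(A - λI) = λ^2 - 3λ - 18 = 0.
Eigenvalues λ = 6, -3.
For λ=6: (A-λI) row 1 is [9, 18], so an eigenvector is (2, -1).
For λ=-3: (A-λI) row 1 is [18, 18], so an eigenvector is (-1, 1).
General solution: c_1e^(6t)(2,-1) + c_2e^(-3t)(-1,1).
Applying p(0)=-4, q(0)=2 gives c_1=-2, c_2=0.

p(t) = -4e^(6t), q(t) = 2e^(6t)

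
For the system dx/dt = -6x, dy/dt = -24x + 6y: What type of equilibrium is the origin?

A = [[-6,0],[-24,6]]; det(A-λI) = λ^2 - 36.
λ = -6, 6: opposite signs.

saddle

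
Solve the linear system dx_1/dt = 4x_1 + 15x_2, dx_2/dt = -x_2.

Coefficient matrix A = [[4, 15], [0, -1]].
Characteristic polynomial det(A - λI) = λ^2 - 3λ - 4 = 0.
Eigenvalues λ = 4, -1.
For λ=4: (A-λI) row 1 is [0, 15], so an eigenvector is (1, 0).
For λ=-1: (A-λI) row 1 is [5, 15], so an eigenvector is (-3, 1).
General solution: C_1e^(4t)(1,0) + C_2e^(-t)(-3,1).

x_1(t) = C_1e^(4t) - 3C_2e^(-t), x_2(t) = C_2e^(-t)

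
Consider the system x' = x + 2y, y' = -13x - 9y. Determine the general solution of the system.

Coefficient matrix A = [[1, 2], [-13, -9]].
Characteristic polynomial det(A - λI) = λ^2 + 8λ + 17 = 0.
Eigenvalues λ = -4 ± i (complex conjugate pair).
For λ=-4+i: an eigenvector is (-1,2) - i(-1,3) = (-1 + i, 2 - 3i).
A real fundamental pair from Re and Im of e^((-4+i)t)v: X_1 = e^(-4t)(cos(t)·(-1,2) + sin(t)·(-1,3)), X_2 = e^(-4t)(sin(t)·(-1,2) - cos(t)·(-1,3)).
General solution: c_1X_1 + c_2X_2.

x(t) = -c_1e^(-4t)sin(t) - c_1e^(-4t)cos(t) - c_2e^(-4t)sin(t) + c_2e^(-4t)cos(t), y(t) = 3c_1e^(-4t)sin(t) + 2c_1e^(-4t)cos(t) + 2c_2e^(-4t)sin(t) - 3c_2e^(-4t)cos(t)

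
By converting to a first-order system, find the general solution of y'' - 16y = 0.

y(t) = c_1e^(-4t) + c_2e^(4t)

Let x_1 = y, x_2 = y'. Then x_1' = x_2 and x_2' = 16x_1.
A = [[0,1],[16,0]]; det(A-λI) = λ^2 - 16.
Eigenvalues λ = -4, 4 with eigenvectors (1,-4), (1,4).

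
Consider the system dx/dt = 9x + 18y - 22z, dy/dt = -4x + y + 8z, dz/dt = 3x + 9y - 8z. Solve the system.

Coefficient matrix A = [[9, 18, -22], [-4, 1, 8], [3, 9, -8]].
det(A - λI) = 0 gives eigenvalues λ = 3, 1, -2.
For λ=3: eigenvector (-5,-2,-3).
For λ=1: eigenvector (6,1,3).
For λ=-2: eigenvector (2,0,1).
General solution: K_1e^(3t)(-5,-2,-3) + K_2e^(t)(6,1,3) + K_3e^(-2t)(2,0,1).

x(t) = -5K_1e^(3t) + 6K_2e^(t) + 2K_3e^(-2t), y(t) = -2K_1e^(3t) + K_2e^(t), z(t) = -3K_1e^(3t) + 3K_2e^(t) + K_3e^(-2t)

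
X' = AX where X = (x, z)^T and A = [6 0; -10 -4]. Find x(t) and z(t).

Coefficient matrix A = [[6, 0], [-10, -4]].
Characteristic polynomial det(A - λI) = λ^2 - 2λ - 24 = 0.
Eigenvalues λ = 6, -4.
For λ=6: (A-λI) row 2 is [-10, -10], so an eigenvector is (1, -1).
For λ=-4: (A-λI) row 1 is [10, 0], so an eigenvector is (0, -1).
General solution: c_1e^(6t)(1,-1) + c_2e^(-4t)(0,-1).

x(t) = c_1e^(6t), z(t) = -c_1e^(6t) - c_2e^(-4t)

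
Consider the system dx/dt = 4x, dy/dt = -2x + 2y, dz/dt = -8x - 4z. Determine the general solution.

x(t) = -K_2e^(4t), y(t) = K_1e^(2t) + K_2e^(4t), z(t) = K_2e^(4t) + K_3e^(-4t)

Coefficient matrix A = [[4, 0, 0], [-2, 2, 0], [-8, 0, -4]].
det(A - λI) = 0 gives eigenvalues λ = 2, 4, -4.
For λ=2: eigenvector (0,1,0).
For λ=4: eigenvector (-1,1,1).
For λ=-4: eigenvector (0,0,1).
General solution: K_1e^(2t)(0,1,0) + K_2e^(4t)(-1,1,1) + K_3e^(-4t)(0,0,1).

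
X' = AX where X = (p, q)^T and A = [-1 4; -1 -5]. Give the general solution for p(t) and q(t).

p(t) = -2c_1e^(-3t) - 2c_2te^(-3t) - c_2e^(-3t), q(t) = c_1e^(-3t) + c_2te^(-3t)

Coefficient matrix A = [[-1, 4], [-1, -5]].
Characteristic polynomial det(A - λI) = λ^2 + 6λ + 9 = 0.
Single eigenvalue λ = -3 with algebraic multiplicity 2.
Eigenvector v = (-2,1); generalized eigenvector w with (A-λI)w=v is (-1,0).
General solution: e^(-3t)[c_1·v + c_2·(t·v + w)].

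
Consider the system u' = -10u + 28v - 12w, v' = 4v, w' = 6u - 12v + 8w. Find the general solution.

u(t) = 2K_1e^(-4t) + 2K_2e^(4t) - K_3e^(2t), v(t) = K_2e^(4t), w(t) = -K_1e^(-4t) + K_3e^(2t)

Coefficient matrix A = [[-10, 28, -12], [0, 4, 0], [6, -12, 8]].
det(A - λI) = 0 gives eigenvalues λ = -4, 4, 2.
For λ=-4: eigenvector (2,0,-1).
For λ=4: eigenvector (2,1,0).
For λ=2: eigenvector (-1,0,1).
General solution: K_1e^(-4t)(2,0,-1) + K_2e^(4t)(2,1,0) + K_3e^(2t)(-1,0,1).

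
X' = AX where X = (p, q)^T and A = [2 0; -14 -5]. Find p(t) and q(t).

Coefficient matrix A = [[2, 0], [-14, -5]].
Characteristic polynomial det(A - λI) = λ^2 + 3λ - 10 = 0.
Eigenvalues λ = 2, -5.
For λ=2: (A-λI) row 2 is [-14, -7], so an eigenvector is (-1, 2).
For λ=-5: (A-λI) row 1 is [7, 0], so an eigenvector is (0, 1).
General solution: C_1e^(2t)(-1,2) + C_2e^(-5t)(0,1).

p(t) = -C_1e^(2t), q(t) = 2C_1e^(2t) + C_2e^(-5t)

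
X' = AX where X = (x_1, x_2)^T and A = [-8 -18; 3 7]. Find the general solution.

x_1(t) = 3K_1e^(-2t) + 2K_2e^(t), x_2(t) = -K_1e^(-2t) - K_2e^(t)

Coefficient matrix A = [[-8, -18], [3, 7]].
Characteristic polynomial det(A - λI) = λ^2 + λ - 2 = 0.
Eigenvalues λ = -2, 1.
For λ=-2: (A-λI) row 1 is [-6, -18], so an eigenvector is (3, -1).
For λ=1: (A-λI) row 1 is [-9, -18], so an eigenvector is (2, -1).
General solution: K_1e^(-2t)(3,-1) + K_2e^(t)(2,-1).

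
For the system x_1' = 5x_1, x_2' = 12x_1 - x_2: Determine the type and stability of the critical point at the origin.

A = [[5,0],[12,-1]]; det(A-λI) = λ^2 - 4λ - 5.
λ = -1, 5: opposite signs.

saddle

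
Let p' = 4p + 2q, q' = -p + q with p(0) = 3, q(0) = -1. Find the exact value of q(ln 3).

A = [[4,2],[-1,1]]; eigenvalues λ = 2, 3.
Eigenvectors: (1,-1) for λ=2, (2,-1) for λ=3.
From the initial condition, c_1 = -1, c_2 = 2.
q(ln 3) = (-1)(3^2)(-1) + (2)(3^3)(-1) = -45.

-45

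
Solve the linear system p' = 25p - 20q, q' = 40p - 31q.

p(t) = -K_1e^(-3t)sin(4t) + 2K_1e^(-3t)cos(4t) + 2K_2e^(-3t)sin(4t) + K_2e^(-3t)cos(4t), q(t) = -K_1e^(-3t)sin(4t) + 3K_1e^(-3t)cos(4t) + 3K_2e^(-3t)sin(4t) + K_2e^(-3t)cos(4t)

Coefficient matrix A = [[25, -20], [40, -31]].
Characteristic polynomial det(A - λI) = λ^2 + 6λ + 25 = 0.
Eigenvalues λ = -3 ± 4i (complex conjugate pair).
For λ=-3+4i: an eigenvector is (2,3) - i(-1,-1) = (2 + i, 3 + i).
A real fundamental pair from Re and Im of e^((-3+4i)t)v: X_1 = e^(-3t)(cos(4t)·(2,3) + sin(4t)·(-1,-1)), X_2 = e^(-3t)(sin(4t)·(2,3) - cos(4t)·(-1,-1)).
General solution: K_1X_1 + K_2X_2.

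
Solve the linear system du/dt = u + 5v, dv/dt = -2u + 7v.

u(t) = 2K_1e^(4t)sin(t) + K_1e^(4t)cos(t) + K_2e^(4t)sin(t) - 2K_2e^(4t)cos(t), v(t) = K_1e^(4t)sin(t) + K_1e^(4t)cos(t) + K_2e^(4t)sin(t) - K_2e^(4t)cos(t)

Coefficient matrix A = [[1, 5], [-2, 7]].
Characteristic polynomial det(A - λI) = λ^2 - 8λ + 17 = 0.
Eigenvalues λ = 4 ± i (complex conjugate pair).
For λ=4+i: an eigenvector is (1,1) - i(2,1) = (1 - 2i, 1 - i).
A real fundamental pair from Re and Im of e^((4+i)t)v: X_1 = e^(4t)(cos(t)·(1,1) + sin(t)·(2,1)), X_2 = e^(4t)(sin(t)·(1,1) - cos(t)·(2,1)).
General solution: K_1X_1 + K_2X_2.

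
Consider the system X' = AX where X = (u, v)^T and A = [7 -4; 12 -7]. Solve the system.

u(t) = C_1e^(-t) + 2C_2e^(t), v(t) = 2C_1e^(-t) + 3C_2e^(t)

Coefficient matrix A = [[7, -4], [12, -7]].
Characteristic polynomial det(A - λI) = λ^2 - 1 = 0.
Eigenvalues λ = -1, 1.
For λ=-1: (A-λI) row 1 is [8, -4], so an eigenvector is (1, 2).
For λ=1: (A-λI) row 1 is [6, -4], so an eigenvector is (2, 3).
General solution: C_1e^(-t)(1,2) + C_2e^(t)(2,3).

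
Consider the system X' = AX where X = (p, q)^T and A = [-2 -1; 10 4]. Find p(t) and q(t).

Coefficient matrix A = [[-2, -1], [10, 4]].
Characteristic polynomial det(A - λI) = λ^2 - 2λ + 2 = 0.
Eigenvalues λ = 1 ± i (complex conjugate pair).
For λ=1+i: an eigenvector is (0,1) - i(-1,3) = (0 + i, 1 - 3i).
A real fundamental pair from Re and Im of e^((1+i)t)v: X_1 = e^(t)(cos(t)·(0,1) + sin(t)·(-1,3)), X_2 = e^(t)(sin(t)·(0,1) - cos(t)·(-1,3)).
General solution: K_1X_1 + K_2X_2.

p(t) = -K_1e^(t)sin(t) + K_2e^(t)cos(t), q(t) = 3K_1e^(t)sin(t) + K_1e^(t)cos(t) + K_2e^(t)sin(t) - 3K_2e^(t)cos(t)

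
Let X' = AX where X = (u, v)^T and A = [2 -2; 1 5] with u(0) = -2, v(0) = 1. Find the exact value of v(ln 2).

A = [[2,-2],[1,5]]; eigenvalues λ = 4, 3.
Eigenvectors: (1,-1) for λ=4, (2,-1) for λ=3.
From the initial condition, c_1 = 0, c_2 = -1.
v(ln 2) = (0)(2^4)(-1) + (-1)(2^3)(-1) = 8.

8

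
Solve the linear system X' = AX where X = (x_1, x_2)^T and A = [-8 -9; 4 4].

Coefficient matrix A = [[-8, -9], [4, 4]].
Characteristic polynomial det(A - λI) = λ^2 + 4λ + 4 = 0.
Single eigenvalue λ = -2 with algebraic multiplicity 2.
Eigenvector v = (3,-2); generalized eigenvector w with (A-λI)w=v is (1,-1).
General solution: e^(-2t)[C_1·v + C_2·(t·v + w)].

x_1(t) = 3C_1e^(-2t) + 3C_2te^(-2t) + C_2e^(-2t), x_2(t) = -2C_1e^(-2t) - 2C_2te^(-2t) - C_2e^(-2t)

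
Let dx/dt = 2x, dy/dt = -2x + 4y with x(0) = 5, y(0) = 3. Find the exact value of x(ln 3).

45

A = [[2,0],[-2,4]]; eigenvalues λ = 4, 2.
Eigenvectors: (0,1) for λ=4, (-1,-1) for λ=2.
From the initial condition, c_1 = -2, c_2 = -5.
x(ln 3) = (-2)(3^4)(0) + (-5)(3^2)(-1) = 45.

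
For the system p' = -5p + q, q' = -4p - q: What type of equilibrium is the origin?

stable improper node

A = [[-5,1],[-4,-1]]; det(A-λI) = λ^2 + 6λ + 9.
repeated λ = -3 with a single eigenvector.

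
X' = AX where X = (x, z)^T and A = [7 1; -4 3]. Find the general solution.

Coefficient matrix A = [[7, 1], [-4, 3]].
Characteristic polynomial det(A - λI) = λ^2 - 10λ + 25 = 0.
Single eigenvalue λ = 5 with algebraic multiplicity 2.
Eigenvector v = (-1,2); generalized eigenvector w with (A-λI)w=v is (-1,1).
General solution: e^(5t)[C_1·v + C_2·(t·v + w)].

x(t) = -C_1e^(5t) - C_2te^(5t) - C_2e^(5t), z(t) = 2C_1e^(5t) + 2C_2te^(5t) + C_2e^(5t)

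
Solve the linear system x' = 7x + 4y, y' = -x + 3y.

x(t) = 2c_1e^(5t) + 2c_2te^(5t) + c_2e^(5t), y(t) = -c_1e^(5t) - c_2te^(5t)

Coefficient matrix A = [[7, 4], [-1, 3]].
Characteristic polynomial det(A - λI) = λ^2 - 10λ + 25 = 0.
Single eigenvalue λ = 5 with algebraic multiplicity 2.
Eigenvector v = (2,-1); generalized eigenvector w with (A-λI)w=v is (1,0).
General solution: e^(5t)[c_1·v + c_2·(t·v + w)].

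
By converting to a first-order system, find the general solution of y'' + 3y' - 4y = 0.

y(t) = C_1e^(-4t) + C_2e^(t)

Let x_1 = y, x_2 = y'. Then x_1' = x_2 and x_2' = 4x_1 - 3x_2.
A = [[0,1],[4,-3]]; det(A-λI) = λ^2 + 3λ - 4.
Eigenvalues λ = -4, 1 with eigenvectors (1,-4), (1,1).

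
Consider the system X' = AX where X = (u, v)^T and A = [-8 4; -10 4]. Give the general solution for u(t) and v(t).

Coefficient matrix A = [[-8, 4], [-10, 4]].
Characteristic polynomial det(A - λI) = λ^2 + 4λ + 8 = 0.
Eigenvalues λ = -2 ± 2i (complex conjugate pair).
For λ=-2+2i: an eigenvector is (-1,-2) - i(-1,-1) = (-1 + i, -2 + i).
A real fundamental pair from Re and Im of e^((-2+2i)t)v: X_1 = e^(-2t)(cos(2t)·(-1,-2) + sin(2t)·(-1,-1)), X_2 = e^(-2t)(sin(2t)·(-1,-2) - cos(2t)·(-1,-1)).
General solution: c_1X_1 + c_2X_2.

u(t) = -c_1e^(-2t)sin(2t) - c_1e^(-2t)cos(2t) - c_2e^(-2t)sin(2t) + c_2e^(-2t)cos(2t), v(t) = -c_1e^(-2t)sin(2t) - 2c_1e^(-2t)cos(2t) - 2c_2e^(-2t)sin(2t) + c_2e^(-2t)cos(2t)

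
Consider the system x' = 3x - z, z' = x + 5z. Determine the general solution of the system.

x(t) = -c_1e^(4t) - c_2te^(4t) - 2c_2e^(4t), z(t) = c_1e^(4t) + c_2te^(4t) + 3c_2e^(4t)

Coefficient matrix A = [[3, -1], [1, 5]].
Characteristic polynomial det(A - λI) = λ^2 - 8λ + 16 = 0.
Single eigenvalue λ = 4 with algebraic multiplicity 2.
Eigenvector v = (-1,1); generalized eigenvector w with (A-λI)w=v is (-2,3).
General solution: e^(4t)[c_1·v + c_2·(t·v + w)].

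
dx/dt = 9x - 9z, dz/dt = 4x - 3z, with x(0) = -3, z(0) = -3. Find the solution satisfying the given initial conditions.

x(t) = 9te^(3t) - 3e^(3t), z(t) = 6te^(3t) - 3e^(3t)

Coefficient matrix A = [[9, -9], [4, -3]].
Characteristic polynomial det(A - λI) = λ^2 - 6λ + 9 = 0.
Single eigenvalue λ = 3 with algebraic multiplicity 2.
Eigenvector v = (3,2); generalized eigenvector w with (A-λI)w=v is (2,1).
General solution: e^(3t)[C_1·v + C_2·(t·v + w)].
Applying x(0)=-3, z(0)=-3 gives C_1=-3, C_2=3.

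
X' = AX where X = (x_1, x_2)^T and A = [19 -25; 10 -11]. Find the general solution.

x_1(t) = -K_1e^(4t)sin(5t) - 2K_1e^(4t)cos(5t) - 2K_2e^(4t)sin(5t) + K_2e^(4t)cos(5t), x_2(t) = -K_1e^(4t)sin(5t) - K_1e^(4t)cos(5t) - K_2e^(4t)sin(5t) + K_2e^(4t)cos(5t)

Coefficient matrix A = [[19, -25], [10, -11]].
Characteristic polynomial det(A - λI) = λ^2 - 8λ + 41 = 0.
Eigenvalues λ = 4 ± 5i (complex conjugate pair).
For λ=4+5i: an eigenvector is (-2,-1) - i(-1,-1) = (-2 + i, -1 + i).
A real fundamental pair from Re and Im of e^((4+5i)t)v: X_1 = e^(4t)(cos(5t)·(-2,-1) + sin(5t)·(-1,-1)), X_2 = e^(4t)(sin(5t)·(-2,-1) - cos(5t)·(-1,-1)).
General solution: K_1X_1 + K_2X_2.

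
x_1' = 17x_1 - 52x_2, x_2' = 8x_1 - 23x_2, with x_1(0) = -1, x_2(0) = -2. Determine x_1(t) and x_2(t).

Coefficient matrix A = [[17, -52], [8, -23]].
Characteristic polynomial det(A - λI) = λ^2 + 6λ + 25 = 0.
Eigenvalues λ = -3 ± 4i (complex conjugate pair).
For λ=-3+4i: an eigenvector is (-2,-1) - i(3,1) = (-2 - 3i, -1 - i).
A real fundamental pair from Re and Im of e^((-3+4i)t)v: X_1 = e^(-3t)(cos(4t)·(-2,-1) + sin(4t)·(3,1)), X_2 = e^(-3t)(sin(4t)·(-2,-1) - cos(4t)·(3,1)).
General solution: C_1X_1 + C_2X_2.
Applying x_1(0)=-1, x_2(0)=-2 gives C_1=5, C_2=-3.

x_1(t) = 21e^(-3t)sin(4t) - e^(-3t)cos(4t), x_2(t) = 8e^(-3t)sin(4t) - 2e^(-3t)cos(4t)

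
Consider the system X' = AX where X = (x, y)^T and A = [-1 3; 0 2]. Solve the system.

Coefficient matrix A = [[-1, 3], [0, 2]].
Characteristic polynomial det(A - λI) = λ^2 - λ - 2 = 0.
Eigenvalues λ = -1, 2.
For λ=-1: (A-λI) row 1 is [0, 3], so an eigenvector is (1, 0).
For λ=2: (A-λI) row 1 is [-3, 3], so an eigenvector is (-1, -1).
General solution: K_1e^(-t)(1,0) + K_2e^(2t)(-1,-1).

x(t) = K_1e^(-t) - K_2e^(2t), y(t) = -K_2e^(2t)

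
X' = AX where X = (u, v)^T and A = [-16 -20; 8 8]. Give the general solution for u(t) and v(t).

u(t) = 2K_1e^(-4t)sin(4t) + K_1e^(-4t)cos(4t) + K_2e^(-4t)sin(4t) - 2K_2e^(-4t)cos(4t), v(t) = -K_1e^(-4t)sin(4t) - K_1e^(-4t)cos(4t) - K_2e^(-4t)sin(4t) + K_2e^(-4t)cos(4t)

Coefficient matrix A = [[-16, -20], [8, 8]].
Characteristic polynomial det(A - λI) = λ^2 + 8λ + 32 = 0.
Eigenvalues λ = -4 ± 4i (complex conjugate pair).
For λ=-4+4i: an eigenvector is (1,-1) - i(2,-1) = (1 - 2i, -1 + i).
A real fundamental pair from Re and Im of e^((-4+4i)t)v: X_1 = e^(-4t)(cos(4t)·(1,-1) + sin(4t)·(2,-1)), X_2 = e^(-4t)(sin(4t)·(1,-1) - cos(4t)·(2,-1)).
General solution: K_1X_1 + K_2X_2.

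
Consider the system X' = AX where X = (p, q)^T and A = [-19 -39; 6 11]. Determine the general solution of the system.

p(t) = 2c_1e^(-4t)sin(3t) - 3c_1e^(-4t)cos(3t) - 3c_2e^(-4t)sin(3t) - 2c_2e^(-4t)cos(3t), q(t) = -c_1e^(-4t)sin(3t) + c_1e^(-4t)cos(3t) + c_2e^(-4t)sin(3t) + c_2e^(-4t)cos(3t)

Coefficient matrix A = [[-19, -39], [6, 11]].
Characteristic polynomial det(A - λI) = λ^2 + 8λ + 25 = 0.
Eigenvalues λ = -4 ± 3i (complex conjugate pair).
For λ=-4+3i: an eigenvector is (-3,1) - i(2,-1) = (-3 - 2i, 1 + i).
A real fundamental pair from Re and Im of e^((-4+3i)t)v: X_1 = e^(-4t)(cos(3t)·(-3,1) + sin(3t)·(2,-1)), X_2 = e^(-4t)(sin(3t)·(-3,1) - cos(3t)·(2,-1)).
General solution: c_1X_1 + c_2X_2.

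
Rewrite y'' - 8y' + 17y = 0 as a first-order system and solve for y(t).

Let x_1 = y, x_2 = y'. Then x_1' = x_2 and x_2' = -17x_1 + 8x_2.
A = [[0,1],[-17,8]]; det(A-λI) = λ^2 - 8λ + 17.
Eigenvalues λ = 4 ± i.

y(t) = C_1e^(4t)cos(t) + C_2e^(4t)sin(t)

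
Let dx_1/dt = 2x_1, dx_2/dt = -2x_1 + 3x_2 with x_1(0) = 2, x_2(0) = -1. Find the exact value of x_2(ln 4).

-256

A = [[2,0],[-2,3]]; eigenvalues λ = 2, 3.
Eigenvectors: (-1,-2) for λ=2, (0,1) for λ=3.
From the initial condition, c_1 = -2, c_2 = -5.
x_2(ln 4) = (-2)(4^2)(-2) + (-5)(4^3)(1) = -256.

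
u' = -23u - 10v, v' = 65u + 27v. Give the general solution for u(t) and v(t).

u(t) = c_1e^(2t)sin(5t) - c_1e^(2t)cos(5t) - c_2e^(2t)sin(5t) - c_2e^(2t)cos(5t), v(t) = -3c_1e^(2t)sin(5t) + 2c_1e^(2t)cos(5t) + 2c_2e^(2t)sin(5t) + 3c_2e^(2t)cos(5t)

Coefficient matrix A = [[-23, -10], [65, 27]].
Characteristic polynomial det(A - λI) = λ^2 - 4λ + 29 = 0.
Eigenvalues λ = 2 ± 5i (complex conjugate pair).
For λ=2+5i: an eigenvector is (-1,2) - i(1,-3) = (-1 - i, 2 + 3i).
A real fundamental pair from Re and Im of e^((2+5i)t)v: X_1 = e^(2t)(cos(5t)·(-1,2) + sin(5t)·(1,-3)), X_2 = e^(2t)(sin(5t)·(-1,2) - cos(5t)·(1,-3)).
General solution: c_1X_1 + c_2X_2.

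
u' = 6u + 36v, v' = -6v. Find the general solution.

u(t) = -3C_1e^(-6t) + C_2e^(6t), v(t) = C_1e^(-6t)

Coefficient matrix A = [[6, 36], [0, -6]].
Characteristic polynomial det(A - λI) = λ^2 - 36 = 0.
Eigenvalues λ = -6, 6.
For λ=-6: (A-λI) row 1 is [12, 36], so an eigenvector is (-3, 1).
For λ=6: (A-λI) row 1 is [0, 36], so an eigenvector is (1, 0).
General solution: C_1e^(-6t)(-3,1) + C_2e^(6t)(1,0).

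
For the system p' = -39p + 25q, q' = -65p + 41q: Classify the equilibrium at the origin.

unstable spiral

A = [[-39,25],[-65,41]]; det(A-λI) = λ^2 - 2λ + 26.
λ = 1 ± 5i: positive real part.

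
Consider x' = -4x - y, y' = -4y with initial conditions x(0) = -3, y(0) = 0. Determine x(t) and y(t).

Coefficient matrix A = [[-4, -1], [0, -4]].
Characteristic polynomial det(A - λI) = λ^2 + 8λ + 16 = 0.
Single eigenvalue λ = -4 with algebraic multiplicity 2.
Eigenvector v = (1,0); generalized eigenvector w with (A-λI)w=v is (-1,-1).
General solution: e^(-4t)[C_1·v + C_2·(t·v + w)].
Applying x(0)=-3, y(0)=0 gives C_1=-3, C_2=0.

x(t) = -3e^(-4t), y(t) = 0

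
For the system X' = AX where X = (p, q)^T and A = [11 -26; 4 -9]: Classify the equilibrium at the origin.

A = [[11,-26],[4,-9]]; det(A-λI) = λ^2 - 2λ + 5.
λ = 1 ± 2i: positive real part.

unstable spiral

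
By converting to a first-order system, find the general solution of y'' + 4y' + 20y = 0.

y(t) = C_1e^(-2t)cos(4t) + C_2e^(-2t)sin(4t)

Let x_1 = y, x_2 = y'. Then x_1' = x_2 and x_2' = -20x_1 - 4x_2.
A = [[0,1],[-20,-4]]; det(A-λI) = λ^2 + 4λ + 20.
Eigenvalues λ = -2 ± 4i.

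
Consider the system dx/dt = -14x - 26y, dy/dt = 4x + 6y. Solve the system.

Coefficient matrix A = [[-14, -26], [4, 6]].
Characteristic polynomial det(A - λI) = λ^2 + 8λ + 20 = 0.
Eigenvalues λ = -4 ± 2i (complex conjugate pair).
For λ=-4+2i: an eigenvector is (2,-1) - i(3,-1) = (2 - 3i, -1 + i).
A real fundamental pair from Re and Im of e^((-4+2i)t)v: X_1 = e^(-4t)(cos(2t)·(2,-1) + sin(2t)·(3,-1)), X_2 = e^(-4t)(sin(2t)·(2,-1) - cos(2t)·(3,-1)).
General solution: C_1X_1 + C_2X_2.

x(t) = 3C_1e^(-4t)sin(2t) + 2C_1e^(-4t)cos(2t) + 2C_2e^(-4t)sin(2t) - 3C_2e^(-4t)cos(2t), y(t) = -C_1e^(-4t)sin(2t) - C_1e^(-4t)cos(2t) - C_2e^(-4t)sin(2t) + C_2e^(-4t)cos(2t)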